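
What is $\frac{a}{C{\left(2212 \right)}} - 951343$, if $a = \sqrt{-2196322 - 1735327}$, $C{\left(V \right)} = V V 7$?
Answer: $-951343 + \frac{i \sqrt{3931649}}{34250608} \approx -9.5134 \cdot 10^{5} + 5.7892 \cdot 10^{-5} i$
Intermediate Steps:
$C{\left(V \right)} = 7 V^{2}$ ($C{\left(V \right)} = V^{2} \cdot 7 = 7 V^{2}$)
$a = i \sqrt{3931649}$ ($a = \sqrt{-3931649} = i \sqrt{3931649} \approx 1982.8 i$)
$\frac{a}{C{\left(2212 \right)}} - 951343 = \frac{i \sqrt{3931649}}{7 \cdot 2212^{2}} - 951343 = \frac{i \sqrt{3931649}}{7 \cdot 4892944} - 951343 = \frac{i \sqrt{3931649}}{34250608} - 951343 = -951343 + \frac{i \sqrt{3931649}}{34250608}$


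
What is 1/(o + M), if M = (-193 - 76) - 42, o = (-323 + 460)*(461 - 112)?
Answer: 1/47502 ≈ 2.1052e-5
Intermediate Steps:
o = 47813 (o = 137*349 = 47813)
M = -311 (M = -269 - 42 = -311)
1/(o + M) = 1/(47813 - 311) = 1/47502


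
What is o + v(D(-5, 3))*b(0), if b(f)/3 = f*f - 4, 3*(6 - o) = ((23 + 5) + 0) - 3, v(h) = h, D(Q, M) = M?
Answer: -115/3 ≈ -38.333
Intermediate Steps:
o = -7/3 (o = 6 - (((23 + 5) + 0) - 3)/3 = 6 - ((28 + 0) - 3)/3 = 6 - (28 - 3)/3 = 6 - ⅓*25 = 6 - 25/3 = -7/3 ≈ -2.3333)
b(f) = -12 + 3*f² (b(f) = 3*(f*f - 4) = 3*(f² - 4) = 3*(-4 + f²) = -12 + 3*f²)
o + v(D(-5, 3))*b(0) = -7/3 + 3*(-12 + 3*0²) = -7/3 + 3*(-12 + 3*0) = -7/3 + 3*(-12 + 0) = -7/3 + 3*(-12) = -7/3 - 36 = -115/3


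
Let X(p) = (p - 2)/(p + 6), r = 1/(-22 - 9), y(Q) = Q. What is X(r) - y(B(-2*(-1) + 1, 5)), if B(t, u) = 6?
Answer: -1173/185 ≈ -6.3405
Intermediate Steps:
r = -1/31 (r = 1/(-31) = -1/31 ≈ -0.032258)
X(p) = (-2 + p)/(6 + p)
X(r) - y(B(-2*(-1) + 1, 5)) = (-2 - 1/31)/(6 - 1/31) - 1*6 = -63/31/(185/31) - 6 = (31/185)*(-63/31) - 6 = -63/185 - 6 = -1173/185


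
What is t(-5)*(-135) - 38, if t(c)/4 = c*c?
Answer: -13538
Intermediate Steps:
t(c) = 4*c² (t(c) = 4*(c*c) = 4*c²)
t(-5)*(-135) - 38 = (4*(-5)²)*(-135) - 38 = (4*25)*(-135) - 38 = 100*(-135) - 38 = -13500 - 38 = -13538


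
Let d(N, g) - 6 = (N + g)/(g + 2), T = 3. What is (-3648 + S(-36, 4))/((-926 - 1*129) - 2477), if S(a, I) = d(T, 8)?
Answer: 36409/35320 ≈ 1.0308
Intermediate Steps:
d(N, g) = 6 + (N + g)/(2 + g) (d(N, g) = 6 + (N + g)/(g + 2) = 6 + (N + g)/(2 + g))
S(a, I) = 71/10 (S(a, I) = (12 + 3 + 7*8)/(2 + 8) = (12 + 3 + 56)/10 = (⅒)*71 = 71/10)
(-3648 + S(-36, 4))/((-926 - 1*129) - 2477) = (-3648 + 71/10)/((-926 - 1*129) - 2477) = -36409/(10*((-926 - 129) - 2477)) = -36409/(10*(-1055 - 2477)) = -36409/10/(-3532) = -36409/10*(-1/3532) = 36409/35320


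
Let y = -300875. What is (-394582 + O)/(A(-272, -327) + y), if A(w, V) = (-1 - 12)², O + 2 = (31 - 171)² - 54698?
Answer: 214841/150353 ≈ 1.4289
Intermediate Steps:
O = -35100 (O = -2 + ((31 - 171)² - 54698) = -2 + ((-140)² - 54698) = -2 + (19600 - 54698) = -2 - 35098 = -35100)
A(w, V) = 169 (A(w, V) = (-13)² = 169)
(-394582 + O)/(A(-272, -327) + y) = (-394582 - 35100)/(169 - 300875) = -429682/(-300706) = -429682*(-1/300706) = 214841/150353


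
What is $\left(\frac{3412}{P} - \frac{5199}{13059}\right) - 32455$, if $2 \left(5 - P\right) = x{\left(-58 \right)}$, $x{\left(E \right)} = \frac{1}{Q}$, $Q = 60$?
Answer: $- \frac{82843438132}{2607447} \approx -31772.0$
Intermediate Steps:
$x{\left(E \right)} = \frac{1}{60}$
$P = \frac{599}{120}$ ($P = 5 - \frac{1}{120} = \frac{599}{120} \approx 4.9917$)
$\left(\frac{3412}{P} - \frac{5199}{13059}\right) - 32455 = \left(\frac{3412}{\frac{599}{120}} - \frac{5199}{13059}\right) - 32455 = \left(3412 \cdot \frac{120}{599} - \frac{1733}{4353}\right) - 32455 = \left(\frac{409440}{599} - \frac{1733}{4353}\right) - 32455 = \frac{1781254253}{2607447} - 32455 = - \frac{82843438132}{2607447}$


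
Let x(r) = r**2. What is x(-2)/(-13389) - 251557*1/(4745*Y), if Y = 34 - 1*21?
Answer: -3368343413/825900465 ≈ -4.0784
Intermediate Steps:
Y = 13 (Y = 34 - 21 = 13)
x(-2)/(-13389) - 251557*1/(4745*Y) = (-2)**2/(-13389) - 251557/(-73*13*(-65)) = 4*(-1/13389) - 251557/((-949*(-65))) = -4/13389 - 251557/61685 = -3368343413/825900465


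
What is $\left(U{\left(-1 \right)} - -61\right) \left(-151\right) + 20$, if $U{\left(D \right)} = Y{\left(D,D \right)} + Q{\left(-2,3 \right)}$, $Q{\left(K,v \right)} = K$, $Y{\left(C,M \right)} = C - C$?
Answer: $-8889$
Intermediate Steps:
$Y{\left(C,M \right)} = 0$
$U{\left(D \right)} = -2$ ($U{\left(D \right)} = 0 - 2 = -2$)
$\left(U{\left(-1 \right)} - -61\right) \left(-151\right) + 20 = \left(-2 - -61\right) \left(-151\right) + 20 = \left(-2 + 61\right) \left(-151\right) + 20 = 59 \left(-151\right) + 20 = -8909 + 20 = -8889$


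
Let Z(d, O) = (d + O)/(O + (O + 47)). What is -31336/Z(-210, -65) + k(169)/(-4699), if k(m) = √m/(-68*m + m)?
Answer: -10644989831877/1125527975 ≈ -9457.8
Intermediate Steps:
k(m) = -1/(67*√m) (k(m) = √m/((-67*m)) = (-1/(67*m))*√m = -1/(67*√m))
Z(d, O) = (O + d)/(47 + 2*O) (Z(d, O) = (O + d)/(O + (47 + O)) = (O + d)/(47 + 2*O))
-31336/Z(-210, -65) + k(169)/(-4699) = -31336*(47 + 2*(-65))/(-65 - 210) - 1/(67*√169)/(-4699) = -31336/(-275/(47 - 130)) - 1/67*1/13*(-1/4699) = -31336/(-275/(-83)) - 1/871*(-1/4699) = -31336/((-1/83*(-275))) + 1/4092829 = -31336/275/83 + 1/4092829 = -31336*83/275 + 1/4092829 = -2600888/275 + 1/4092829 = -10644989831877/1125527975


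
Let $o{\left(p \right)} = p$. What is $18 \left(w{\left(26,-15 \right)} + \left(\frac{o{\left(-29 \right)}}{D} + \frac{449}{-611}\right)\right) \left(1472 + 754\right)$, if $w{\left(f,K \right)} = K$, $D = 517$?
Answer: $- \frac{4252456908}{6721} \approx -6.3271 \cdot 10^{5}$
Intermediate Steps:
$18 \left(w{\left(26,-15 \right)} + \left(\frac{o{\left(-29 \right)}}{D} + \frac{449}{-611}\right)\right) \left(1472 + 754\right) = 18 \left(-15 + \left(- \frac{29}{517} + \frac{449}{-611}\right)\right) \left(1472 + 754\right) = 18 \left(-15 + \left(\left(-29\right) \frac{1}{517} + 449 \left(- \frac{1}{611}\right)\right)\right) 2226 = 18 \left(-15 - \frac{5316}{6721}\right) 2226 = 18 \left(\left(- \frac{106131}{6721}\right) 2226\right) = 18 \left(- \frac{236247606}{6721}\right) = - \frac{4252456908}{6721}$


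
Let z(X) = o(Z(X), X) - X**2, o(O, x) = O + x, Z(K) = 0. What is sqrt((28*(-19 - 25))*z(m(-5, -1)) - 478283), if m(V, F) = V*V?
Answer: sqrt(260917) ≈ 510.80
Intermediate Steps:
m(V, F) = V**2
z(X) = X - X**2 (z(X) = (0 + X) - X**2 = X - X**2)
sqrt((28*(-19 - 25))*z(m(-5, -1)) - 478283) = sqrt((28*(-19 - 25))*((-5)**2*(1 - 1*(-5)**2)) - 478283) = sqrt((28*(-44))*(25*(1 - 1*25)) - 478283) = sqrt(-30800*(1 - 25) - 478283) = sqrt(-30800*(-24) - 478283) = sqrt(-1232*(-600) - 478283) = sqrt(739200 - 478283) = sqrt(260917)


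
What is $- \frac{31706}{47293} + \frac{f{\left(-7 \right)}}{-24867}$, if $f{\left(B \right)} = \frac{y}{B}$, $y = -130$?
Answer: $- \frac{5525179804}{8232245217} \approx -0.67116$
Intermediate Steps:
$f{\left(B \right)} = - \frac{130}{B}$
$- \frac{31706}{47293} + \frac{f{\left(-7 \right)}}{-24867} = - \frac{31706}{47293} + \frac{\left(-130\right) \frac{1}{-7}}{-24867} = \left(-31706\right) \frac{1}{47293} + \left(-130\right) \left(- \frac{1}{7}\right) \left(- \frac{1}{24867}\right) = - \frac{31706}{47293} + \frac{130}{7} \left(- \frac{1}{24867}\right) = - \frac{31706}{47293} - \frac{130}{174069} = - \frac{5525179804}{8232245217}$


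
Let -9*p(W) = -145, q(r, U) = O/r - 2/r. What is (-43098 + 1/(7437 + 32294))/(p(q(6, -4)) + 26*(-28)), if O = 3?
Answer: 15410939733/254556517 ≈ 60.540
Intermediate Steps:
q(r, U) = 1/r (q(r, U) = 3/r - 2/r = 1/r)
p(W) = 145/9 (p(W) = -⅑*(-145) = 145/9)
(-43098 + 1/(7437 + 32294))/(p(q(6, -4)) + 26*(-28)) = (-43098 + 1/(7437 + 32294))/(145/9 + 26*(-28)) = (-43098 + 1/39731)/(145/9 - 728) = (-43098 + 1/39731)/(-6407/9) = -1712326637/39731*(-9/6407) = 15410939733/254556517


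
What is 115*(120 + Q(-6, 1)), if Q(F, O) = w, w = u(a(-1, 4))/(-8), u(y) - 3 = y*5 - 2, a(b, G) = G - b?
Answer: 53705/4 ≈ 13426.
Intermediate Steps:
u(y) = 1 + 5*y (u(y) = 3 + (y*5 - 2) = 3 + (5*y - 2) = 3 + (-2 + 5*y) = 1 + 5*y)
w = -13/4 (w = (1 + 5*(4 - 1*(-1)))/(-8) = (1 + 5*(4 + 1))*(-⅛) = (1 + 5*5)*(-⅛) = (1 + 25)*(-⅛) = 26*(-⅛) = -13/4 ≈ -3.2500)
Q(F, O) = -13/4
115*(120 + Q(-6, 1)) = 115*(120 - 13/4) = 115*(467/4) = 53705/4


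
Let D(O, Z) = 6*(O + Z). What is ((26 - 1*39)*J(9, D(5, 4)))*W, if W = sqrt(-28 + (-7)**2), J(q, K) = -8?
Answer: 104*sqrt(21) ≈ 476.59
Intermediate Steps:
D(O, Z) = 6*O + 6*Z
W = sqrt(21) (W = sqrt(-28 + 49) = sqrt(21) ≈ 4.5826)
((26 - 1*39)*J(9, D(5, 4)))*W = ((26 - 1*39)*(-8))*sqrt(21) = ((26 - 39)*(-8))*sqrt(21) = (-13*(-8))*sqrt(21) = 104*sqrt(21)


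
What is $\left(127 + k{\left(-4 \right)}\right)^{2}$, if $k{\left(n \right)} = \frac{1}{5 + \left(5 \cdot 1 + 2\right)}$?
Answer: $\frac{2325625}{144} \approx 16150.0$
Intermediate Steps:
$k{\left(n \right)} = \frac{1}{12}$ ($k{\left(n \right)} = \frac{1}{5 + \left(5 + 2\right)} = \frac{1}{5 + 7} = \frac{1}{12}$)
$\left(127 + k{\left(-4 \right)}\right)^{2} = \left(127 + \frac{1}{12}\right)^{2} = \left(\frac{1525}{12}\right)^{2} = \frac{2325625}{144}$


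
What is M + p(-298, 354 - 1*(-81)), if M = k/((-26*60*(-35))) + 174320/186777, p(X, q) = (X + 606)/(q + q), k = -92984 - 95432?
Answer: -26660144942/12322612575 ≈ -2.1635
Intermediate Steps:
k = -188416
p(X, q) = (606 + X)/(2*q) (p(X, q) = (606 + X)/((2*q)) = (606 + X)*(1/(2*q)) = (606 + X)/(2*q))
M = -1069745968/424917675 (M = -188416/(-26*60*(-35)) + 174320/186777 = -188416/((-1560*(-35))) + 174320*(1/186777) = -188416/54600 + 174320/186777 = -188416*1/54600 + 174320/186777 = -23552/6825 + 174320/186777 = -1069745968/424917675 ≈ -2.5175)
M + p(-298, 354 - 1*(-81)) = -1069745968/424917675 + (606 - 298)/(2*(354 - 1*(-81))) = -1069745968/424917675 + (1/2)*308/(354 + 81) = -1069745968/424917675 + (1/2)*308/435 = -1069745968/424917675 + (1/2)*(1/435)*308 = -1069745968/424917675 + 154/435 = -26660144942/12322612575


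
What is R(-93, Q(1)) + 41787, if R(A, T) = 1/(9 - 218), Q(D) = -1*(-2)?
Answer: 8733482/209 ≈ 41787.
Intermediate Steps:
Q(D) = 2
R(A, T) = -1/209 (R(A, T) = 1/(-209) = -1/209)
R(-93, Q(1)) + 41787 = -1/209 + 41787 = 8733482/209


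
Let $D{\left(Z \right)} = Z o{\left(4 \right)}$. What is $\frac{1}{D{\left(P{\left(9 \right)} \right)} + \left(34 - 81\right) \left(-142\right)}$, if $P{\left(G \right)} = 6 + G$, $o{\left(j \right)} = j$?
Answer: $\frac{1}{6734} \approx 0.0001485$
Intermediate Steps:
$D{\left(Z \right)} = 4 Z$ ($D{\left(Z \right)} = Z 4 = 4 Z$)
$\frac{1}{D{\left(P{\left(9 \right)} \right)} + \left(34 - 81\right) \left(-142\right)} = \frac{1}{4 \left(6 + 9\right) + \left(34 - 81\right) \left(-142\right)} = \frac{1}{4 \cdot 15 - -6674} = \frac{1}{60 + 6674} = \frac{1}{6734}$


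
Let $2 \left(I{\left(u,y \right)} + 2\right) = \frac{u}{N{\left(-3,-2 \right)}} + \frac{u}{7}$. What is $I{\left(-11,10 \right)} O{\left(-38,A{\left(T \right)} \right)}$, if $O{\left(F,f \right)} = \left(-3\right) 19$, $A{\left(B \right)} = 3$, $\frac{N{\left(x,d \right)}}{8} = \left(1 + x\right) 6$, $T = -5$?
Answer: $\frac{69673}{448} \approx 155.52$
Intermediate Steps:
$N{\left(x,d \right)} = 48 + 48 x$ ($N{\left(x,d \right)} = 8 \left(1 + x\right) 6 = 8 \left(6 + 6 x\right) = 48 + 48 x$)
$I{\left(u,y \right)} = -2 + \frac{89 u}{1344}$ ($I{\left(u,y \right)} = -2 + \frac{\frac{u}{48 + 48 \left(-3\right)} + \frac{u}{7}}{2} = -2 + \frac{\frac{u}{48 - 144} + u \frac{1}{7}}{2} = -2 + \frac{\frac{u}{-96} + \frac{u}{7}}{2} = -2 + \frac{u \left(- \frac{1}{96}\right) + \frac{u}{7}}{2} = -2 + \frac{- \frac{u}{96} + \frac{u}{7}}{2} = -2 + \frac{\frac{89}{672} u}{2} = -2 + \frac{89 u}{1344}$)
$O{\left(F,f \right)} = -57$
$I{\left(-11,10 \right)} O{\left(-38,A{\left(T \right)} \right)} = \left(-2 + \frac{89}{1344} \left(-11\right)\right) \left(-57\right) = \left(-2 - \frac{979}{1344}\right) \left(-57\right) = \left(- \frac{3667}{1344}\right) \left(-57\right) = \frac{69673}{448}$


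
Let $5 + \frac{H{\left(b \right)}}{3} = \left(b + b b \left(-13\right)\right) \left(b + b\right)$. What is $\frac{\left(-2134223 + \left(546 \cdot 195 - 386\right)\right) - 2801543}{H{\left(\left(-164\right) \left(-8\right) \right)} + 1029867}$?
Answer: $\frac{804947}{29357350278} \approx 2.7419 \cdot 10^{-5}$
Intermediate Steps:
$H{\left(b \right)} = -15 + 6 b \left(b - 13 b^{2}\right)$ ($H{\left(b \right)} = -15 + 3 \left(b + b b \left(-13\right)\right) \left(b + b\right) = -15 + 3 \left(b + b^{2} \left(-13\right)\right) 2 b = -15 + 3 \left(b - 13 b^{2}\right) 2 b = -15 + 3 \cdot 2 b \left(b - 13 b^{2}\right) = -15 + 6 b \left(b - 13 b^{2}\right)$)
$\frac{\left(-2134223 + \left(546 \cdot 195 - 386\right)\right) - 2801543}{H{\left(\left(-164\right) \left(-8\right) \right)} + 1029867} = \frac{\left(-2134223 + \left(546 \cdot 195 - 386\right)\right) - 2801543}{\left(-15 - 78 \left(\left(-164\right) \left(-8\right)\right)^{3} + 6 \left(\left(-164\right) \left(-8\right)\right)^{2}\right) + 1029867} = \frac{\left(-2134223 + \left(106470 - 386\right)\right) - 2801543}{\left(-15 - 78 \cdot 1312^{3} + 6 \cdot 1312^{2}\right) + 1029867} = \frac{\left(-2134223 + 106084\right) - 2801543}{\left(-15 - 176155459584 + 6 \cdot 1721344\right) + 1029867} = \frac{-2028139 - 2801543}{\left(-15 - 176155459584 + 10328064\right) + 1029867} = - \frac{4829682}{-176145131535 + 1029867} = - \frac{4829682}{-176144101668} = \left(-4829682\right) \left(- \frac{1}{176144101668}\right) = \frac{804947}{29357350278}$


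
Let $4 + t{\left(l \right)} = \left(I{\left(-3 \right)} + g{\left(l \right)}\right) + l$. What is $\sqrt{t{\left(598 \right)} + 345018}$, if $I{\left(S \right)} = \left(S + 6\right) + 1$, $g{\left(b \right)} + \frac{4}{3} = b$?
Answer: $\frac{\sqrt{3115914}}{3} \approx 588.4$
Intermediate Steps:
$g{\left(b \right)} = - \frac{4}{3} + b$
$I{\left(S \right)} = 7 + S$ ($I{\left(S \right)} = \left(6 + S\right) + 1 = 7 + S$)
$t{\left(l \right)} = - \frac{4}{3} + 2 l$ ($t{\left(l \right)} = -4 + \left(\left(\left(7 - 3\right) + \left(- \frac{4}{3} + l\right)\right) + l\right) = -4 + \left(\left(4 + \left(- \frac{4}{3} + l\right)\right) + l\right) = -4 + \left(\left(\frac{8}{3} + l\right) + l\right) = -4 + \left(\frac{8}{3} + 2 l\right) = - \frac{4}{3} + 2 l$)
$\sqrt{t{\left(598 \right)} + 345018} = \sqrt{\left(- \frac{4}{3} + 2 \cdot 598\right) + 345018} = \sqrt{\left(- \frac{4}{3} + 1196\right) + 345018} = \sqrt{\frac{3584}{3} + 345018} = \sqrt{\frac{1038638}{3}} = \frac{\sqrt{3115914}}{3}$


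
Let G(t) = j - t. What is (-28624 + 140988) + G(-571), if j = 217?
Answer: 113152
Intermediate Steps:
G(t) = 217 - t
(-28624 + 140988) + G(-571) = (-28624 + 140988) + (217 - 1*(-571)) = 112364 + (217 + 571) = 112364 + 788 = 113152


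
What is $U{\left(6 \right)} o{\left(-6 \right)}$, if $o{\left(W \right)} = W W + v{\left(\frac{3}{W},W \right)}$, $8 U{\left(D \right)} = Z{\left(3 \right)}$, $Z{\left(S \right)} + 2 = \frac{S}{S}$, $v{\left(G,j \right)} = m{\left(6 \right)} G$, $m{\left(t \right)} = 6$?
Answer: $- \frac{33}{8} \approx -4.125$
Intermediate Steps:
$v{\left(G,j \right)} = 6 G$
$Z{\left(S \right)} = -1$ ($Z{\left(S \right)} = -2 + \frac{S}{S} = -2 + 1 = -1$)
$U{\left(D \right)} = - \frac{1}{8}$ ($U{\left(D \right)} = \frac{1}{8} \left(-1\right) = - \frac{1}{8}$)
$o{\left(W \right)} = W^{2} + \frac{18}{W}$ ($o{\left(W \right)} = W W + 6 \frac{3}{W} = W^{2} + \frac{18}{W}$)
$U{\left(6 \right)} o{\left(-6 \right)} = - \frac{\frac{1}{-6} \left(18 + \left(-6\right)^{3}\right)}{8} = - \frac{\left(- \frac{1}{6}\right) \left(18 - 216\right)}{8} = - \frac{\left(- \frac{1}{6}\right) \left(-198\right)}{8} = \left(- \frac{1}{8}\right) 33 = - \frac{33}{8}$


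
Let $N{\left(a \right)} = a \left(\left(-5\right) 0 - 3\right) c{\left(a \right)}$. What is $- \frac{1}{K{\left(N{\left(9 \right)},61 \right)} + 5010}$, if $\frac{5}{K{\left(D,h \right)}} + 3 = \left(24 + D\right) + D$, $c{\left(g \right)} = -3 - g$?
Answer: $- \frac{669}{3351695} \approx -0.0001996$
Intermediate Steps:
$N{\left(a \right)} = - 3 a \left(-3 - a\right)$ ($N{\left(a \right)} = a \left(\left(-5\right) 0 - 3\right) \left(-3 - a\right) = a \left(0 - 3\right) \left(-3 - a\right) = a \left(-3\right) \left(-3 - a\right) = - 3 a \left(-3 - a\right)$)
$K{\left(D,h \right)} = \frac{5}{21 + 2 D}$ ($K{\left(D,h \right)} = \frac{5}{-3 + \left(\left(24 + D\right) + D\right)} = \frac{5}{-3 + \left(24 + 2 D\right)} = \frac{5}{21 + 2 D}$)
$- \frac{1}{K{\left(N{\left(9 \right)},61 \right)} + 5010} = - \frac{1}{\frac{5}{21 + 2 \cdot 3 \cdot 9 \left(3 + 9\right)} + 5010} = - \frac{1}{\frac{5}{21 + 2 \cdot 3 \cdot 9 \cdot 12} + 5010} = - \frac{1}{\frac{5}{21 + 2 \cdot 324} + 5010} = - \frac{1}{\frac{5}{21 + 648} + 5010} = - \frac{1}{\frac{5}{669} + 5010} = - \frac{1}{\frac{3351695}{669}} = \left(-1\right) \frac{669}{3351695} = - \frac{669}{3351695}$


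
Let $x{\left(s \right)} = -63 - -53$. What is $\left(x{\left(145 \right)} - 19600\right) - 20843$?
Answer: $-40453$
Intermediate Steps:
$x{\left(s \right)} = -10$ ($x{\left(s \right)} = -63 + 53 = -10$)
$\left(x{\left(145 \right)} - 19600\right) - 20843 = \left(-10 - 19600\right) - 20843 = -19610 - 20843 = -40453$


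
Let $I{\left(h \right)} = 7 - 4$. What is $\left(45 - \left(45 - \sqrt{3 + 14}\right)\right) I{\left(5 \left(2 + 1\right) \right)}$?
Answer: $3 \sqrt{17} \approx 12.369$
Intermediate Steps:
$I{\left(h \right)} = 3$ ($I{\left(h \right)} = 7 - 4 = 3$)
$\left(45 - \left(45 - \sqrt{3 + 14}\right)\right) I{\left(5 \left(2 + 1\right) \right)} = \left(45 - \left(45 - \sqrt{3 + 14}\right)\right) 3 = \left(45 - \left(45 - \sqrt{17}\right)\right) 3 = \sqrt{17} \cdot 3 = 3 \sqrt{17}$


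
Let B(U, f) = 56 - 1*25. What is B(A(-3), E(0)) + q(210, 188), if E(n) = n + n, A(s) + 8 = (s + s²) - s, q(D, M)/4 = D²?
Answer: 176431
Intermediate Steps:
q(D, M) = 4*D²
A(s) = -8 + s² (A(s) = -8 + ((s + s²) - s) = -8 + s²)
E(n) = 2*n
B(U, f) = 31 (B(U, f) = 56 - 25 = 31)
B(A(-3), E(0)) + q(210, 188) = 31 + 4*210² = 31 + 4*44100 = 31 + 176400 = 176431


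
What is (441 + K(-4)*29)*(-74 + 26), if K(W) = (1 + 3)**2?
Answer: -43440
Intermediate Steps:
K(W) = 16 (K(W) = 4**2 = 16)
(441 + K(-4)*29)*(-74 + 26) = (441 + 16*29)*(-74 + 26) = (441 + 464)*(-48) = 905*(-48) = -43440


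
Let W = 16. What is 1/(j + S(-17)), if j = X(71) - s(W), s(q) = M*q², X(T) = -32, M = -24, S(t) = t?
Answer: 1/6095 ≈ 0.00016407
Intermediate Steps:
s(q) = -24*q²
j = 6112 (j = -32 - (-24)*16² = -32 - (-24)*256 = -32 - 1*(-6144) = -32 + 6144 = 6112)
1/(j + S(-17)) = 1/(6112 - 17) = 1/6095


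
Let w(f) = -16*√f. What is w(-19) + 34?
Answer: 34 - 16*I*√19 ≈ 34.0 - 69.742*I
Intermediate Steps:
w(-19) + 34 = -16*I*√19 + 34 = 34 - 16*I*√19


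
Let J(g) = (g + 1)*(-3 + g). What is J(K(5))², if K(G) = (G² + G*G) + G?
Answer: 8479744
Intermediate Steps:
K(G) = G + 2*G² (K(G) = (G² + G²) + G = 2*G² + G = G + 2*G²)
J(g) = (1 + g)*(-3 + g)
J(K(5))² = (-3 + (5*(1 + 2*5))² - 10*(1 + 2*5))² = (-3 + (5*(1 + 10))² - 10*(1 + 10))² = (-3 + (5*11)² - 10*11)² = (-3 + 55² - 2*55)² = (-3 + 3025 - 110)² = 2912² = 8479744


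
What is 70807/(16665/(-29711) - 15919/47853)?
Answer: -9151872229071/115494514 ≈ -79241.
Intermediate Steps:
70807/(16665/(-29711) - 15919/47853) = 70807/(16665*(-1/29711) - 15919*1/47853) = 70807/(-1515/2701 - 15919/47853) = 70807/(-115494514/129250953) = 70807*(-129250953/115494514) = -9151872229071/115494514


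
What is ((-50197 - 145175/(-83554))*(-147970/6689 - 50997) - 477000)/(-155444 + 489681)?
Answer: 1431011905737907589/186802621375322 ≈ 7660.6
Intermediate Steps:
((-50197 - 145175/(-83554))*(-147970/6689 - 50997) - 477000)/(-155444 + 489681) = ((-50197 - 145175*(-1/83554))*(-147970*1/6689 - 50997) - 477000)/334237 = ((-50197 + 145175/83554)*(-147970/6689 - 50997) - 477000)*(1/334237) = (-4194014963/83554*(-341266903/6689) - 477000)*(1/334237) = (1431278497558669589/558892706 - 477000)*(1/334237) = (1431011905737907589/558892706)*(1/334237) = 1431011905737907589/186802621375322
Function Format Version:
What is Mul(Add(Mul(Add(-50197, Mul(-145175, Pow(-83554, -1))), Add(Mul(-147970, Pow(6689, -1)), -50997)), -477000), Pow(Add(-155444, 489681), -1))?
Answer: Rational(1431011905737907589, 186802621375322) ≈ 7660.6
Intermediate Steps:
Mul(Add(Mul(Add(-50197, Mul(-145175, Pow(-83554, -1))), Add(Mul(-147970, Pow(6689, -1)), -50997)), -477000), Pow(Add(-155444, 489681), -1)) = Mul(Add(Mul(Add(-50197, Mul(-145175, Rational(-1, 83554))), Add(Mul(-147970, Rational(1, 6689)), -50997)), -477000), Pow(334237, -1)) = Mul(Add(Mul(Add(-50197, Rational(145175, 83554)), Add(Rational(-147970, 6689), -50997)), -477000), Rational(1, 334237)) = Mul(Add(Mul(Rational(-4194014963, 83554), Rational(-341266903, 6689)), -477000), Rational(1, 334237)) = Mul(Add(Rational(1431278497558669589, 558892706), -477000), Rational(1, 334237)) = Mul(Rational(1431011905737907589, 558892706), Rational(1, 334237)) = Rational(1431011905737907589, 186802621375322)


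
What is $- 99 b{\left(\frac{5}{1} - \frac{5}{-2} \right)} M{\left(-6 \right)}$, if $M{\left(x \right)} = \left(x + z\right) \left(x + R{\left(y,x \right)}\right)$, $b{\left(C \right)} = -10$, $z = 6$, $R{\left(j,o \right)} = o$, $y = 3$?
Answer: $0$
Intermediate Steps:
$M{\left(x \right)} = 2 x \left(6 + x\right)$ ($M{\left(x \right)} = \left(x + 6\right) \left(x + x\right) = \left(6 + x\right) 2 x = 2 x \left(6 + x\right)$)
$- 99 b{\left(\frac{5}{1} - \frac{5}{-2} \right)} M{\left(-6 \right)} = \left(-99\right) \left(-10\right) 2 \left(-6\right) \left(6 - 6\right) = 990 \cdot 2 \left(-6\right) 0 = 990 \cdot 0 = 0$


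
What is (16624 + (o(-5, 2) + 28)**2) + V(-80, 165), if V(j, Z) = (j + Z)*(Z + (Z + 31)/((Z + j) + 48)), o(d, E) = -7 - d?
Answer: 597555/19 ≈ 31450.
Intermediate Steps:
V(j, Z) = (Z + j)*(Z + (31 + Z)/(48 + Z + j))
(16624 + (o(-5, 2) + 28)**2) + V(-80, 165) = (16624 + ((-7 - 1*(-5)) + 28)**2) + (165**3 + 31*165 + 31*(-80) + 49*165**2 + 165*(-80)**2 + 2*(-80)*165**2 + 49*165*(-80))/(48 + 165 - 80) = (16624 + ((-7 + 5) + 28)**2) + (4492125 + 5115 - 2480 + 49*27225 + 165*6400 + 2*(-80)*27225 - 646800)/133 = (16624 + (-2 + 28)**2) + (4492125 + 5115 - 2480 + 1334025 + 1056000 - 4356000 - 646800)/133 = (16624 + 26**2) + (1/133)*1881985 = (16624 + 676) + 268855/19 = 17300 + 268855/19 = 597555/19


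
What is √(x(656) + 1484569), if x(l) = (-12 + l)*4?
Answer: √1487145 ≈ 1219.5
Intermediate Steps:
x(l) = -48 + 4*l
√(x(656) + 1484569) = √((-48 + 4*656) + 1484569) = √((-48 + 2624) + 1484569) = √(2576 + 1484569) = √1487145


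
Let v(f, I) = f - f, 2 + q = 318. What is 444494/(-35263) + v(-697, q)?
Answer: -444494/35263 ≈ -12.605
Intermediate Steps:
q = 316 (q = -2 + 318 = 316)
v(f, I) = 0
444494/(-35263) + v(-697, q) = 444494/(-35263) + 0 = 444494*(-1/35263) + 0 = -444494/35263 + 0 = -444494/35263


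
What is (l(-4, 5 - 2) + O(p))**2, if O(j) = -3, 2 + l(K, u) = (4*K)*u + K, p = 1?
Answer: 3249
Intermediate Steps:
l(K, u) = -2 + K + 4*K*u (l(K, u) = -2 + ((4*K)*u + K) = -2 + (4*K*u + K) = -2 + (K + 4*K*u) = -2 + K + 4*K*u)
(l(-4, 5 - 2) + O(p))**2 = ((-2 - 4 + 4*(-4)*(5 - 2)) - 3)**2 = ((-2 - 4 + 4*(-4)*3) - 3)**2 = ((-2 - 4 - 48) - 3)**2 = (-54 - 3)**2 = (-57)**2 = 3249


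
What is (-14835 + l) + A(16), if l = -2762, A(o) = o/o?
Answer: -17596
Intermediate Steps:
A(o) = 1
(-14835 + l) + A(16) = (-14835 - 2762) + 1 = -17597 + 1 = -17596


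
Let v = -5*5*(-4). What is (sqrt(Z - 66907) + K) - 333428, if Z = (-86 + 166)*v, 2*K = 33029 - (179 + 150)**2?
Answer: -371034 + I*sqrt(58907) ≈ -3.7103e+5 + 242.71*I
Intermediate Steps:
v = 100 (v = -25*(-4) = 100)
K = -37606 (K = (33029 - (179 + 150)**2)/2 = (33029 - 1*329**2)/2 = (33029 - 1*108241)/2 = (33029 - 108241)/2 = (1/2)*(-75212) = -37606)
Z = 8000 (Z = (-86 + 166)*100 = 80*100 = 8000)
(sqrt(Z - 66907) + K) - 333428 = (sqrt(8000 - 66907) - 37606) - 333428 = (sqrt(-58907) - 37606) - 333428 = (I*sqrt(58907) - 37606) - 333428 = (-37606 + I*sqrt(58907)) - 333428 = -371034 + I*sqrt(58907)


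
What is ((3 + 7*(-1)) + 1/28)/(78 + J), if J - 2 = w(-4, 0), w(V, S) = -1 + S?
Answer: -111/2212 ≈ -0.050181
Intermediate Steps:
J = 1 (J = 2 + (-1 + 0) = 2 - 1 = 1)
((3 + 7*(-1)) + 1/28)/(78 + J) = ((3 + 7*(-1)) + 1/28)/(78 + 1) = ((3 - 7) + 1/28)/79 = (-4 + 1/28)/79 = (1/79)*(-111/28) = -111/2212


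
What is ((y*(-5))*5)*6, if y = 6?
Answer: -900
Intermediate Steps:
((y*(-5))*5)*6 = ((6*(-5))*5)*6 = -30*5*6 = -150*6 = -900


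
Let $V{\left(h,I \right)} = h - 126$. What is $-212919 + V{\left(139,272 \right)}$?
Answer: $-212906$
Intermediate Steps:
$V{\left(h,I \right)} = -126 + h$
$-212919 + V{\left(139,272 \right)} = -212919 + \left(-126 + 139\right) = -212919 + 13 = -212906$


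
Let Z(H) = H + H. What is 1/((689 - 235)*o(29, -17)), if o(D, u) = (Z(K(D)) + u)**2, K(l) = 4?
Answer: 1/36774 ≈ 2.7193e-5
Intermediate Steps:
Z(H) = 2*H
o(D, u) = (8 + u)**2 (o(D, u) = (2*4 + u)**2 = (8 + u)**2)
1/((689 - 235)*o(29, -17)) = 1/((689 - 235)*((8 - 17)**2)) = 1/(454*((-9)**2)) = (1/454)/81 = (1/454)*(1/81) = 1/36774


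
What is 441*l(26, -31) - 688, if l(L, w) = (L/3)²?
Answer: 32436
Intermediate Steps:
l(L, w) = L²/9 (l(L, w) = (L*(⅓))² = (L/3)² = L²/9)
441*l(26, -31) - 688 = 441*((⅑)*26²) - 688 = 441*((⅑)*676) - 688 = 441*(676/9) - 688 = 33124 - 688 = 32436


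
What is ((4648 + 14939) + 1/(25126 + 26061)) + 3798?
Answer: 1197007996/51187 ≈ 23385.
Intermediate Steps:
((4648 + 14939) + 1/(25126 + 26061)) + 3798 = (19587 + 1/51187) + 3798 = 1002599770/51187 + 3798 = 1197007996/51187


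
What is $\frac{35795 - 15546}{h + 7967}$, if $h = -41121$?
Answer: $- \frac{20249}{33154} \approx -0.61076$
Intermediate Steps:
$\frac{35795 - 15546}{h + 7967} = \frac{35795 - 15546}{-41121 + 7967} = \frac{20249}{-33154} = 20249 \left(- \frac{1}{33154}\right) = - \frac{20249}{33154}$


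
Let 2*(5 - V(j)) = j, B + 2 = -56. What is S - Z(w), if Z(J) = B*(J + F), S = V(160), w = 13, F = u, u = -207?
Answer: -11327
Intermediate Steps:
B = -58 (B = -2 - 56 = -58)
F = -207
V(j) = 5 - j/2
S = -75 (S = 5 - ½*160 = 5 - 80 = -75)
Z(J) = 12006 - 58*J (Z(J) = -58*(J - 207) = -58*(-207 + J) = 12006 - 58*J)
S - Z(w) = -75 - (12006 - 58*13) = -75 - (12006 - 754) = -75 - 1*11252 = -75 - 11252 = -11327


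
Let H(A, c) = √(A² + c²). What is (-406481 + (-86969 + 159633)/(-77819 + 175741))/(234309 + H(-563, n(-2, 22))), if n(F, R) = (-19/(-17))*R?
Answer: -1347648245443587609/776825639184309484 + 338328558453*√91778765/776825639184309484 ≈ -1.7306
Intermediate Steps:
n(F, R) = 19*R/17 (n(F, R) = (-19*(-1/17))*R = 19*R/17)
(-406481 + (-86969 + 159633)/(-77819 + 175741))/(234309 + H(-563, n(-2, 22))) = (-406481 + (-86969 + 159633)/(-77819 + 175741))/(234309 + √((-563)² + ((19/17)*22)²)) = (-406481 + 72664/97922)/(234309 + √(316969 + (418/17)²)) = (-406481 + 72664*(1/97922))/(234309 + √(316969 + 174724/289)) = (-406481 + 36332/48961)/(234309 + √(91778765/289)) = -19901679909/(48961*(234309 + √91778765/17))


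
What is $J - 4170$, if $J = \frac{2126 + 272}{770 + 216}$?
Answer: $- \frac{2054611}{493} \approx -4167.6$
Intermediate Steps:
$J = \frac{1199}{493}$ ($J = \frac{2398}{986} = 2398 \cdot \frac{1}{986} = \frac{1199}{493} \approx 2.432$)
$J - 4170 = \frac{1199}{493} - 4170 = - \frac{2054611}{493}$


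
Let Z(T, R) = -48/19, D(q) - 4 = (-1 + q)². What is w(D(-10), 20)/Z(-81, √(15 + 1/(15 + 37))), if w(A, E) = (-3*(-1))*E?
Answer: -95/4 ≈ -23.750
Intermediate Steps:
D(q) = 4 + (-1 + q)²
Z(T, R) = -48/19 (Z(T, R) = -48*1/19 = -48/19)
w(A, E) = 3*E
w(D(-10), 20)/Z(-81, √(15 + 1/(15 + 37))) = (3*20)/(-48/19) = 60*(-19/48) = -95/4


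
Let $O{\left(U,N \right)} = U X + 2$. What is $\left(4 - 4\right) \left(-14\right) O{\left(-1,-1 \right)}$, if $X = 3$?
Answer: $0$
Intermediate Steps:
$O{\left(U,N \right)} = 2 + 3 U$ ($O{\left(U,N \right)} = U 3 + 2 = 3 U + 2 = 2 + 3 U$)
$\left(4 - 4\right) \left(-14\right) O{\left(-1,-1 \right)} = \left(4 - 4\right) \left(-14\right) \left(2 + 3 \left(-1\right)\right) = \left(4 - 4\right) \left(-14\right) \left(2 - 3\right) = 0 \left(-14\right) \left(-1\right) = 0 \left(-1\right) = 0$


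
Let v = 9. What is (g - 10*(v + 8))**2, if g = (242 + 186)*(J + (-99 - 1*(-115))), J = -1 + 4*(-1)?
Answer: 20593444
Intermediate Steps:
J = -5 (J = -1 - 4 = -5)
g = 4708 (g = (242 + 186)*(-5 + (-99 - 1*(-115))) = 428*(-5 + (-99 + 115)) = 428*(-5 + 16) = 428*11 = 4708)
(g - 10*(v + 8))**2 = (4708 - 10*(9 + 8))**2 = (4708 - 10*17)**2 = (4708 - 170)**2 = 4538**2 = 20593444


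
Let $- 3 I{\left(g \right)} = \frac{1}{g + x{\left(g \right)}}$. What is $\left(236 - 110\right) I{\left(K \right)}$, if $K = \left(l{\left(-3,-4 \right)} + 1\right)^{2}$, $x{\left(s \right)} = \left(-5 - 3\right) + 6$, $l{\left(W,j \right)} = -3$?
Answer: $-21$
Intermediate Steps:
$x{\left(s \right)} = -2$ ($x{\left(s \right)} = -8 + 6 = -2$)
$K = 4$ ($K = \left(-3 + 1\right)^{2} = \left(-2\right)^{2} = 4$)
$I{\left(g \right)} = - \frac{1}{3 \left(-2 + g\right)}$ ($I{\left(g \right)} = - \frac{1}{3 \left(g - 2\right)} = - \frac{1}{3 \left(-2 + g\right)}$)
$\left(236 - 110\right) I{\left(K \right)} = \left(236 - 110\right) \left(- \frac{1}{-6 + 3 \cdot 4}\right) = 126 \left(- \frac{1}{-6 + 12}\right) = 126 \left(- \frac{1}{6}\right) = -21$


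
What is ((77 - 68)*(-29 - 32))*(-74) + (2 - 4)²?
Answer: 40630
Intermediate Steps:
((77 - 68)*(-29 - 32))*(-74) + (2 - 4)² = (9*(-61))*(-74) + (-2)² = -549*(-74) + 4 = 40626 + 4 = 40630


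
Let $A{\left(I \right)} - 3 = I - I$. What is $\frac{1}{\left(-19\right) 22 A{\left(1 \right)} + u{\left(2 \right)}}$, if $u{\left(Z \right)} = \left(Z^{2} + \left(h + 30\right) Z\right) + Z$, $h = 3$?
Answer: $- \frac{1}{1182} \approx -0.00084602$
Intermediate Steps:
$A{\left(I \right)} = 3$ ($A{\left(I \right)} = 3 + \left(I - I\right) = 3 + 0 = 3$)
$u{\left(Z \right)} = Z^{2} + 34 Z$ ($u{\left(Z \right)} = \left(Z^{2} + \left(3 + 30\right) Z\right) + Z = \left(Z^{2} + 33 Z\right) + Z = Z^{2} + 34 Z$)
$\frac{1}{\left(-19\right) 22 A{\left(1 \right)} + u{\left(2 \right)}} = \frac{1}{\left(-19\right) 22 \cdot 3 + 2 \left(34 + 2\right)} = \frac{1}{\left(-418\right) 3 + 2 \cdot 36} = \frac{1}{-1254 + 72} = \frac{1}{-1182} = - \frac{1}{1182}$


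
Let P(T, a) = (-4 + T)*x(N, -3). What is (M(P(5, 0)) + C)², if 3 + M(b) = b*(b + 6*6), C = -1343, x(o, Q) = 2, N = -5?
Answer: 1612900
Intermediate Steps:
P(T, a) = -8 + 2*T (P(T, a) = (-4 + T)*2 = -8 + 2*T)
M(b) = -3 + b*(36 + b) (M(b) = -3 + b*(b + 6*6) = -3 + b*(b + 36) = -3 + b*(36 + b))
(M(P(5, 0)) + C)² = ((-3 + (-8 + 2*5)² + 36*(-8 + 2*5)) - 1343)² = ((-3 + (-8 + 10)² + 36*(-8 + 10)) - 1343)² = ((-3 + 2² + 36*2) - 1343)² = ((-3 + 4 + 72) - 1343)² = (73 - 1343)² = (-1270)² = 1612900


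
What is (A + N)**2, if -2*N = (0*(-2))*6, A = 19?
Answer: 361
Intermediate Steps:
N = 0 (N = -0*(-2)*6/2 = -0*6 = -1/2*0 = 0)
(A + N)**2 = (19 + 0)**2 = 19**2 = 361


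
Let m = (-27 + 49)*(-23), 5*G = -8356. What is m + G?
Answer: -10886/5 ≈ -2177.2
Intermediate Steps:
G = -8356/5 (G = (⅕)*(-8356) = -8356/5 ≈ -1671.2)
m = -506 (m = 22*(-23) = -506)
m + G = -506 - 8356/5 = -10886/5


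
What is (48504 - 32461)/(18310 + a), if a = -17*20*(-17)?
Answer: 16043/24090 ≈ 0.66596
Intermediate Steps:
a = 5780 (a = -340*(-17) = 5780)
(48504 - 32461)/(18310 + a) = (48504 - 32461)/(18310 + 5780) = 16043/24090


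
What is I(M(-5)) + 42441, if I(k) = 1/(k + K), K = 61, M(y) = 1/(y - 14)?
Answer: 49146697/1158 ≈ 42441.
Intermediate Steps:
M(y) = 1/(-14 + y)
I(k) = 1/(61 + k) (I(k) = 1/(k + 61) = 1/(61 + k))
I(M(-5)) + 42441 = 1/(61 + 1/(-14 - 5)) + 42441 = 1/(61 + 1/(-19)) + 42441 = 1/(61 - 1/19) + 42441 = 1/(1158/19) + 42441 = 19/1158 + 42441 = 49146697/1158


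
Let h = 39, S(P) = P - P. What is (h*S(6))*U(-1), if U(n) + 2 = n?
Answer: 0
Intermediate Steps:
U(n) = -2 + n
S(P) = 0
(h*S(6))*U(-1) = (39*0)*(-2 - 1) = 0*(-3) = 0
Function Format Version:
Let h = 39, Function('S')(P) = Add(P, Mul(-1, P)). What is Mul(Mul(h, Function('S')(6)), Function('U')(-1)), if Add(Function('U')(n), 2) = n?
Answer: 0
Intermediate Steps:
Function('U')(n) = Add(-2, n)
Function('S')(P) = 0
Mul(Mul(h, Function('S')(6)), Function('U')(-1)) = Mul(Mul(39, 0), Add(-2, -1)) = Mul(0, -3) = 0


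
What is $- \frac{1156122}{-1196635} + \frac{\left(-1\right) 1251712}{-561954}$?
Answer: $\frac{97614989614}{30566082945} \approx 3.1936$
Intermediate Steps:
$- \frac{1156122}{-1196635} + \frac{\left(-1\right) 1251712}{-561954} = \left(-1156122\right) \left(- \frac{1}{1196635}\right) - - \frac{625856}{280977} = \frac{105102}{108785} + \frac{625856}{280977} = \frac{97614989614}{30566082945}$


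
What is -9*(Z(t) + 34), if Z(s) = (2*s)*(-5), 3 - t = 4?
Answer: -396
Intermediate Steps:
t = -1 (t = 3 - 1*4 = 3 - 4 = -1)
Z(s) = -10*s
-9*(Z(t) + 34) = -9*(-10*(-1) + 34) = -9*(10 + 34) = -9*44 = -396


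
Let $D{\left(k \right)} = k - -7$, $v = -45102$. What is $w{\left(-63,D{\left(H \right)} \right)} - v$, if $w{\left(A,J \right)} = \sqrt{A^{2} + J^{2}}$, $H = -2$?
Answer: $45102 + \sqrt{3994} \approx 45165.0$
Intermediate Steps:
$D{\left(k \right)} = 7 + k$ ($D{\left(k \right)} = k + 7 = 7 + k$)
$w{\left(-63,D{\left(H \right)} \right)} - v = \sqrt{\left(-63\right)^{2} + \left(7 - 2\right)^{2}} - -45102 = \sqrt{3969 + 5^{2}} + 45102 = \sqrt{3969 + 25} + 45102 = \sqrt{3994} + 45102 = 45102 + \sqrt{3994}$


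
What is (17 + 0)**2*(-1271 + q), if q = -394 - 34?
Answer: -491011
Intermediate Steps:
q = -428
(17 + 0)**2*(-1271 + q) = (17 + 0)**2*(-1271 - 428) = 17**2*(-1699) = 289*(-1699) = -491011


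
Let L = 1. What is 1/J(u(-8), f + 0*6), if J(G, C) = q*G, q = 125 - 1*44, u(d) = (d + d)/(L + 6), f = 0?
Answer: -7/1296 ≈ -0.0054012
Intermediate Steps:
u(d) = 2*d/7 (u(d) = (d + d)/(1 + 6) = (2*d)/7 = (2*d)*(1/7) = 2*d/7)
q = 81 (q = 125 - 44 = 81)
J(G, C) = 81*G
1/J(u(-8), f + 0*6) = 1/(81*((2/7)*(-8))) = 1/(81*(-16/7)) = 1/(-1296/7) = -7/1296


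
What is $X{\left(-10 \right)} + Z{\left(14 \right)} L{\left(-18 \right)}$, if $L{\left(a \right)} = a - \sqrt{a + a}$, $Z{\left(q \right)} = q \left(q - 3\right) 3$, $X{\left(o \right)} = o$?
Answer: $-8326 - 2772 i \approx -8326.0 - 2772.0 i$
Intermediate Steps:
$Z{\left(q \right)} = 3 q \left(-3 + q\right)$ ($Z{\left(q \right)} = q \left(-3 + q\right) 3 = 3 q \left(-3 + q\right)$)
$L{\left(a \right)} = a - \sqrt{2} \sqrt{a}$ ($L{\left(a \right)} = a - \sqrt{2 a} = a - \sqrt{2} \sqrt{a}$)
$X{\left(-10 \right)} + Z{\left(14 \right)} L{\left(-18 \right)} = -10 + 3 \cdot 14 \left(-3 + 14\right) \left(-18 - \sqrt{2} \sqrt{-18}\right) = -10 + 3 \cdot 14 \cdot 11 \left(-18 - \sqrt{2} \cdot 3 i \sqrt{2}\right) = -10 + 462 \left(-18 - 6 i\right) = -10 - \left(8316 + 2772 i\right) = -8326 - 2772 i$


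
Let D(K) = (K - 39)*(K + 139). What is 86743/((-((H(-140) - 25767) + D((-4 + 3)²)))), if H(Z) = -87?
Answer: 86743/31174 ≈ 2.7825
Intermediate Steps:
D(K) = (-39 + K)*(139 + K)
86743/((-((H(-140) - 25767) + D((-4 + 3)²)))) = 86743/((-((-87 - 25767) + (-5421 + ((-4 + 3)²)² + 100*(-4 + 3)²)))) = 86743/((-(-25854 + (-5421 + ((-1)²)² + 100*(-1)²)))) = 86743/((-(-25854 + (-5421 + 1² + 100*1)))) = 86743/((-(-25854 + (-5421 + 1 + 100)))) = 86743/((-(-25854 - 5320))) = 86743/((-1*(-31174))) = 86743/31174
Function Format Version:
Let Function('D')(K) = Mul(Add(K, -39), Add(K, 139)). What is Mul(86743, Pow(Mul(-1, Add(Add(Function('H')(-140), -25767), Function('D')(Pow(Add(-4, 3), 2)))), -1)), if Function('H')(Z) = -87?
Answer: Rational(86743, 31174) ≈ 2.7825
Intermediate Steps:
Function('D')(K) = Mul(Add(-39, K), Add(139, K))
Mul(86743, Pow(Mul(-1, Add(Add(Function('H')(-140), -25767), Function('D')(Pow(Add(-4, 3), 2)))), -1)) = Mul(86743, Pow(Mul(-1, Add(Add(-87, -25767), Add(-5421, Pow(Pow(Add(-4, 3), 2), 2), Mul(100, Pow(Add(-4, 3), 2))))), -1)) = Mul(86743, Pow(Mul(-1, Add(-25854, Add(-5421, Pow(Pow(-1, 2), 2), Mul(100, Pow(-1, 2))))), -1)) = Mul(86743, Pow(Mul(-1, Add(-25854, Add(-5421, Pow(1, 2), Mul(100, 1)))), -1)) = Mul(86743, Pow(Mul(-1, Add(-25854, Add(-5421, 1, 100))), -1)) = Mul(86743, Pow(Mul(-1, Add(-25854, -5320)), -1)) = Mul(86743, Pow(Mul(-1, -31174), -1)) = Mul(86743, Pow(31174, -1)) = Mul(86743, Rational(1, 31174)) = Rational(86743, 31174)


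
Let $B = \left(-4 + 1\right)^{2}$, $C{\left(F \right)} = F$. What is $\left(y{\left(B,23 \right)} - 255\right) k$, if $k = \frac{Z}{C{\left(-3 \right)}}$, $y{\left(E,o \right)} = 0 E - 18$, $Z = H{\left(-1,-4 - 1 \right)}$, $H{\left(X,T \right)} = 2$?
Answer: $182$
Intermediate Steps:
$B = 9$ ($B = \left(-3\right)^{2} = 9$)
$Z = 2$
$y{\left(E,o \right)} = -18$ ($y{\left(E,o \right)} = 0 - 18 = -18$)
$k = - \frac{2}{3}$ ($k = \frac{2}{-3} = 2 \left(- \frac{1}{3}\right) = - \frac{2}{3} \approx -0.66667$)
$\left(y{\left(B,23 \right)} - 255\right) k = \left(-18 - 255\right) \left(- \frac{2}{3}\right) = \left(-273\right) \left(- \frac{2}{3}\right) = 182$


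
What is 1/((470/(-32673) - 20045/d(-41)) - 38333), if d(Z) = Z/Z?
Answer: -32673/1907384864 ≈ -1.7130e-5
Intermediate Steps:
d(Z) = 1
1/((470/(-32673) - 20045/d(-41)) - 38333) = 1/((470/(-32673) - 20045/1) - 38333) = 1/((470*(-1/32673) - 20045*1) - 38333) = 1/((-470/32673 - 20045) - 38333) = 1/(-654930755/32673 - 38333) = 1/(-1907384864/32673) = -32673/1907384864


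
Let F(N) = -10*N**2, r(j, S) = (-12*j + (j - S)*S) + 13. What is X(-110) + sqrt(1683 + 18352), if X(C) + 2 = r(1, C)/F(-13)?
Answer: 8829/1690 + sqrt(20035) ≈ 146.77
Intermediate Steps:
r(j, S) = 13 - 12*j + S*(j - S) (r(j, S) = (-12*j + S*(j - S)) + 13 = 13 - 12*j + S*(j - S))
X(C) = -3381/1690 - C/1690 + C**2/1690 (X(C) = -2 + (13 - C**2 - 12*1 + C*1)/((-10*(-13)**2)) = -2 + (13 - C**2 - 12 + C)/((-10*169)) = -2 + (1 + C - C**2)/(-1690) = -2 + (1 + C - C**2)*(-1/1690) = -2 + (-1/1690 - C/1690 + C**2/1690) = -3381/1690 - C/1690 + C**2/1690)
X(-110) + sqrt(1683 + 18352) = (-3381/1690 - 1/1690*(-110) + (1/1690)*(-110)**2) + sqrt(1683 + 18352) = (-3381/1690 + 11/169 + (1/1690)*12100) + sqrt(20035) = (-3381/1690 + 11/169 + 1210/169) + sqrt(20035) = 8829/1690 + sqrt(20035)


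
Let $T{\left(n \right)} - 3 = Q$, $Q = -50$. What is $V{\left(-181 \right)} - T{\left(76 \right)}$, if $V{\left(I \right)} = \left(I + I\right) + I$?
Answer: $-496$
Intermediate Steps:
$V{\left(I \right)} = 3 I$ ($V{\left(I \right)} = 2 I + I = 3 I$)
$T{\left(n \right)} = -47$ ($T{\left(n \right)} = 3 - 50 = -47$)
$V{\left(-181 \right)} - T{\left(76 \right)} = 3 \left(-181\right) - -47 = -543 + 47 = -496$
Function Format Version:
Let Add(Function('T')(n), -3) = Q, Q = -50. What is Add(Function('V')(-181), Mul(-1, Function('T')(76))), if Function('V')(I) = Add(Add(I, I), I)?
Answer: -496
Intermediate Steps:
Function('V')(I) = Mul(3, I) (Function('V')(I) = Add(Mul(2, I), I) = Mul(3, I))
Function('T')(n) = -47 (Function('T')(n) = Add(3, -50) = -47)
Add(Function('V')(-181), Mul(-1, Function('T')(76))) = Add(Mul(3, -181), Mul(-1, -47)) = Add(-543, 47) = -496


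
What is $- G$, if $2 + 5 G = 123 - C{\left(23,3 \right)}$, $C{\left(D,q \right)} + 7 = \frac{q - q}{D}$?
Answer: $- \frac{128}{5} \approx -25.6$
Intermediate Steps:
$C{\left(D,q \right)} = -7$ ($C{\left(D,q \right)} = -7 + \frac{q - q}{D} = -7 + \frac{0}{D} = -7 + 0 = -7$)
$G = \frac{128}{5}$ ($G = - \frac{2}{5} + \frac{123 - -7}{5} = - \frac{2}{5} + \frac{123 + 7}{5} = - \frac{2}{5} + \frac{1}{5} \cdot 130 = - \frac{2}{5} + 26 = \frac{128}{5} \approx 25.6$)
$- G = \left(-1\right) \frac{128}{5} = - \frac{128}{5}$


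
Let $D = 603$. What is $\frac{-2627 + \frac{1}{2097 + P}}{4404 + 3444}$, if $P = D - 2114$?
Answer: $- \frac{1539421}{4598928} \approx -0.33473$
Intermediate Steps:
$P = -1511$ ($P = 603 - 2114 = -1511$)
$\frac{-2627 + \frac{1}{2097 + P}}{4404 + 3444} = \frac{-2627 + \frac{1}{2097 - 1511}}{4404 + 3444} = \frac{-2627 + \frac{1}{586}}{7848} = \left(-2627 + \frac{1}{586}\right) \frac{1}{7848} = \left(- \frac{1539421}{586}\right) \frac{1}{7848} = - \frac{1539421}{4598928}$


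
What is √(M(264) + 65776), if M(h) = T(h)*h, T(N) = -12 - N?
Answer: 4*I*√443 ≈ 84.19*I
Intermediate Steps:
M(h) = h*(-12 - h) (M(h) = (-12 - h)*h = h*(-12 - h))
√(M(264) + 65776) = √(-1*264*(12 + 264) + 65776) = √(-1*264*276 + 65776) = √(-72864 + 65776) = √(-7088) = 4*I*√443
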